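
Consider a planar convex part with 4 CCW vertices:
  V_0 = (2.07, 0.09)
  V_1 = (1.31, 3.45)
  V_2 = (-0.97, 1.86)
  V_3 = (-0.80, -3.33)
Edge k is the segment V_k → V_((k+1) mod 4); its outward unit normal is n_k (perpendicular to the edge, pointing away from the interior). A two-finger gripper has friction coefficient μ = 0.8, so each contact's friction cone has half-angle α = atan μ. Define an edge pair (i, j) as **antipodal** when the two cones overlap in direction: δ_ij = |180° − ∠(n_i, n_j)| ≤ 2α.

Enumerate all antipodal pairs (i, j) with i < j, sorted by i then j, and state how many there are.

α = atan 0.8 = 38.66°;  2α = 77.32°
n_0 = (+0.9754, +0.2206)
n_1 = (-0.5720, +0.8202)
n_2 = (-0.9995, -0.0327)
n_3 = (+0.7660, -0.6428)
  (0,1): δ = 67.85°  ✓
  (0,2): δ = 10.87°  ✓
  (0,3): δ = 127.25°  ·
  (1,2): δ = 123.01°  ·
  (1,3): δ = 15.11°  ✓
  (2,3): δ = 41.88°  ✓
antipodal pairs: 4

count = 4; pairs: (0,1), (0,2), (1,3), (2,3)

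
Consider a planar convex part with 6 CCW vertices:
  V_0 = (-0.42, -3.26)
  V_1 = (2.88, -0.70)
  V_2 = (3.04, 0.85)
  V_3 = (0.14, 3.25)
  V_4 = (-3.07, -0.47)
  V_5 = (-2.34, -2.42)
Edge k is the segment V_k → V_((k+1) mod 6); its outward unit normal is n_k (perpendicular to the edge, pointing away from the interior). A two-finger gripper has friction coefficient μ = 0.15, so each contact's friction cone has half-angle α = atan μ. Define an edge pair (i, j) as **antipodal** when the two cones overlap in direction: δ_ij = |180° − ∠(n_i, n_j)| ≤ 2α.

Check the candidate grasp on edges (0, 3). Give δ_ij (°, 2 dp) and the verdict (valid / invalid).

δ = 11.41°, valid

α = atan 0.15 = 8.53°;  2α = 17.06°
edge 0: e_0 = (+3.30, +2.56);  n_0 = (+0.6129, -0.7901)
edge 3: e_3 = (-3.21, -3.72);  n_3 = (-0.7571, +0.6533)
∠(n_0, n_3) = 168.59°
δ = |180° − 168.59°| = 11.41°
11.41° ≤ 2α = 17.06°  →  valid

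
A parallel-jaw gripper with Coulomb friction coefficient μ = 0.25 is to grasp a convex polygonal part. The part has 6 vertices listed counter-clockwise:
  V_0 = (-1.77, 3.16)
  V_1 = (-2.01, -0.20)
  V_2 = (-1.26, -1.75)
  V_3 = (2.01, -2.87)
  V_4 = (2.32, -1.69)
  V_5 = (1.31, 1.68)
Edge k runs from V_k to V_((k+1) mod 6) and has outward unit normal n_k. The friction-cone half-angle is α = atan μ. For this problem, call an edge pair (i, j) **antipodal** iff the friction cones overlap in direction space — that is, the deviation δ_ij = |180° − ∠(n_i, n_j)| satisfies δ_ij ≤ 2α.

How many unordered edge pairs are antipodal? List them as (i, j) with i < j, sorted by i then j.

count = 4; pairs: (0,3), (0,4), (1,4), (2,5)

α = atan 0.25 = 14.04°;  2α = 28.07°
n_0 = (-0.9975, +0.0712)
n_1 = (-0.9002, -0.4356)
n_2 = (-0.3240, -0.9460)
n_3 = (+0.9672, -0.2541)
n_4 = (+0.9579, +0.2871)
n_5 = (+0.4331, +0.9013)
  (0,1): δ = 150.09°  ·
  (0,2): δ = 104.82°  ·
  (0,3): δ = 10.63°  ✓
  (0,4): δ = 20.77°  ✓
  (0,5): δ = 68.42°  ·
  (1,2): δ = 134.73°  ·
  (1,3): δ = 40.54°  ·
  (1,4): δ = 9.14°  ✓
  (1,5): δ = 38.51°  ·
  (2,3): δ = 85.81°  ·
  (2,4): δ = 54.41°  ·
  (2,5): δ = 6.76°  ✓
  (3,4): δ = 148.60°  ·
  (3,5): δ = 100.95°  ·
  (4,5): δ = 132.35°  ·
antipodal pairs: 4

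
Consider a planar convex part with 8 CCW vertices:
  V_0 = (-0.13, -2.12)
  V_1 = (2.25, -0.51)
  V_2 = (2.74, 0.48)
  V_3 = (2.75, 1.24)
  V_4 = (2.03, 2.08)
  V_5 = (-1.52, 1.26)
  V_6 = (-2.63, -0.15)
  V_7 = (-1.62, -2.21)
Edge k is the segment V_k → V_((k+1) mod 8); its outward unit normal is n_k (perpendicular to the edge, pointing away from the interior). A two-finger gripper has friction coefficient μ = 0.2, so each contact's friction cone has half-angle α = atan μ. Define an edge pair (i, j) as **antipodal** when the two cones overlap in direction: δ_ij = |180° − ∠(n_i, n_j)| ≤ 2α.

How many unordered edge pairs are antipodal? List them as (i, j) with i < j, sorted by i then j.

count = 5; pairs: (0,4), (0,5), (1,5), (3,6), (4,7)

α = atan 0.2 = 11.31°;  2α = 22.62°
n_0 = (+0.5603, -0.8283)
n_1 = (+0.8962, -0.4436)
n_2 = (+0.9999, -0.0132)
n_3 = (+0.7593, +0.6508)
n_4 = (-0.2251, +0.9743)
n_5 = (-0.7857, +0.6186)
n_6 = (-0.8979, -0.4402)
n_7 = (+0.0603, -0.9982)
  (0,1): δ = 150.41°  ·
  (0,2): δ = 124.83°  ·
  (0,3): δ = 83.48°  ·
  (0,4): δ = 21.07°  ✓
  (0,5): δ = 17.71°  ✓
  (0,6): δ = 82.04°  ·
  (0,7): δ = 149.38°  ·
  (1,2): δ = 154.42°  ·
  (1,3): δ = 113.07°  ·
  (1,4): δ = 50.66°  ·
  (1,5): δ = 11.88°  ✓
  (1,6): δ = 52.45°  ·
  (1,7): δ = 119.79°  ·
  (2,3): δ = 138.64°  ·
  (2,4): δ = 76.24°  ·
  (2,5): δ = 37.46°  ·
  (2,6): δ = 26.87°  ·
  (2,7): δ = 94.21°  ·
  (3,4): δ = 117.59°  ·
  (3,5): δ = 78.81°  ·
  (3,6): δ = 14.48°  ✓
  (3,7): δ = 52.86°  ·
  (4,5): δ = 141.22°  ·
  (4,6): δ = 76.89°  ·
  (4,7): δ = 9.55°  ✓
  (5,6): δ = 115.67°  ·
  (5,7): δ = 48.33°  ·
  (6,7): δ = 112.66°  ·
antipodal pairs: 5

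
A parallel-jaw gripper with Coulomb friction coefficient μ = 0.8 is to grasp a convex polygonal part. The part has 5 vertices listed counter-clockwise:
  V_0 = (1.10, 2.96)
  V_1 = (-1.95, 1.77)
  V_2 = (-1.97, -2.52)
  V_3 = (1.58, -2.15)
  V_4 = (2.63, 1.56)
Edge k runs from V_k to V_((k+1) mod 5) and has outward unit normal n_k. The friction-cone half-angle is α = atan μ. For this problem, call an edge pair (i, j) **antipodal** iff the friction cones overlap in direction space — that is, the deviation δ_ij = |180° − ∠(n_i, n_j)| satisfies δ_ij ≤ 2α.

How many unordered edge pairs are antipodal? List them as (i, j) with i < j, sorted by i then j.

α = atan 0.8 = 38.66°;  2α = 77.32°
n_0 = (-0.3635, +0.9316)
n_1 = (-1.0000, +0.0047)
n_2 = (+0.1037, -0.9946)
n_3 = (+0.9622, -0.2723)
n_4 = (+0.6751, +0.7378)
  (0,1): δ = 111.58°  ·
  (0,2): δ = 15.36°  ✓
  (0,3): δ = 52.88°  ✓
  (0,4): δ = 116.23°  ·
  (1,2): δ = 83.78°  ·
  (1,3): δ = 15.54°  ✓
  (1,4): δ = 47.81°  ✓
  (2,3): δ = 111.75°  ·
  (2,4): δ = 48.41°  ✓
  (3,4): δ = 116.66°  ·
antipodal pairs: 5

count = 5; pairs: (0,2), (0,3), (1,3), (1,4), (2,4)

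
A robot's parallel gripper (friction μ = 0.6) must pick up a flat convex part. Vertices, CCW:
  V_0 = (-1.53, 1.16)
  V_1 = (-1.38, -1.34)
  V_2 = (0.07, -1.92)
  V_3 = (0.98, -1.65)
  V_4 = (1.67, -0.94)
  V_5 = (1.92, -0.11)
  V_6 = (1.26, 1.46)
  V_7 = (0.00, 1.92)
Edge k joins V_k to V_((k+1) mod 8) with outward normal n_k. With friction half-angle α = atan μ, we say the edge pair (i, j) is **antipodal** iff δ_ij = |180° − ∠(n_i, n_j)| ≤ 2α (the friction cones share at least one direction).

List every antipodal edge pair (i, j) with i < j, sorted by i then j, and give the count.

α = atan 0.6 = 30.96°;  2α = 61.93°
n_0 = (-0.9982, -0.0599)
n_1 = (-0.3714, -0.9285)
n_2 = (+0.2844, -0.9587)
n_3 = (+0.7171, -0.6969)
n_4 = (+0.9575, -0.2884)
n_5 = (+0.9219, +0.3875)
n_6 = (+0.3429, +0.9394)
n_7 = (-0.4449, +0.8956)
  (0,1): δ = 115.24°  ·
  (0,2): δ = 76.91°  ·
  (0,3): δ = 47.62°  ✓
  (0,4): δ = 20.20°  ✓
  (0,5): δ = 19.37°  ✓
  (0,6): δ = 66.51°  ·
  (0,7): δ = 112.98°  ·
  (1,2): δ = 141.67°  ·
  (1,3): δ = 112.38°  ·
  (1,4): δ = 84.96°  ·
  (1,5): δ = 45.40°  ✓
  (1,6): δ = 1.75°  ✓
  (1,7): δ = 48.22°  ✓
  (2,3): δ = 150.71°  ·
  (2,4): δ = 123.29°  ·
  (2,5): δ = 83.72°  ·
  (2,6): δ = 36.58°  ✓
  (2,7): δ = 9.89°  ✓
  (3,4): δ = 152.58°  ·
  (3,5): δ = 113.02°  ·
  (3,6): δ = 65.87°  ·
  (3,7): δ = 19.40°  ✓
  (4,5): δ = 140.44°  ·
  (4,6): δ = 93.29°  ·
  (4,7): δ = 46.82°  ✓
  (5,6): δ = 132.86°  ·
  (5,7): δ = 86.39°  ·
  (6,7): δ = 133.53°  ·
antipodal pairs: 10

count = 10; pairs: (0,3), (0,4), (0,5), (1,5), (1,6), (1,7), (2,6), (2,7), (3,7), (4,7)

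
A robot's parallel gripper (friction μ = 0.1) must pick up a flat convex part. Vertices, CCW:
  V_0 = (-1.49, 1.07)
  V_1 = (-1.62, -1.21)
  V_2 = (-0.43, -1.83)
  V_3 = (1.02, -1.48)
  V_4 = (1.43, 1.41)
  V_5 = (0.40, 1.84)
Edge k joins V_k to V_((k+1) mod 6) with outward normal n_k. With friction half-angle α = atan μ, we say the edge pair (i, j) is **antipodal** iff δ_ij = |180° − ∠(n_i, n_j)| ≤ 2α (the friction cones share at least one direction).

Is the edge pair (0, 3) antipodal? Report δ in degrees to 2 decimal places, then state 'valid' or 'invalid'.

δ = 4.81°, valid

α = atan 0.1 = 5.71°;  2α = 11.42°
edge 0: e_0 = (-0.13, -2.28);  n_0 = (-0.9984, +0.0569)
edge 3: e_3 = (+0.41, +2.89);  n_3 = (+0.9901, -0.1405)
∠(n_0, n_3) = 175.19°
δ = |180° − 175.19°| = 4.81°
4.81° ≤ 2α = 11.42°  →  valid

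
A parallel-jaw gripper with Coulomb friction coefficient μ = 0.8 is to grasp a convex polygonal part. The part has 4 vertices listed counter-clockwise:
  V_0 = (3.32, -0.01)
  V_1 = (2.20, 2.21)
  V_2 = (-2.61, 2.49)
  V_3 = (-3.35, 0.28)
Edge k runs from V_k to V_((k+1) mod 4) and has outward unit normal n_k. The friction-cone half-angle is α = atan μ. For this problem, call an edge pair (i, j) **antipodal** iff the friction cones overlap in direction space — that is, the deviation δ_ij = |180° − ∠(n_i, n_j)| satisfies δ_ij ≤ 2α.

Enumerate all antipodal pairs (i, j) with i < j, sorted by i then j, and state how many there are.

count = 4; pairs: (0,2), (0,3), (1,3), (2,3)

α = atan 0.8 = 38.66°;  2α = 77.32°
n_0 = (+0.8928, +0.4504)
n_1 = (+0.0581, +0.9983)
n_2 = (-0.9483, +0.3175)
n_3 = (-0.0434, -0.9991)
  (0,1): δ = 120.10°  ·
  (0,2): δ = 45.28°  ✓
  (0,3): δ = 60.74°  ✓
  (1,2): δ = 105.18°  ·
  (1,3): δ = 0.84°  ✓
  (2,3): δ = 73.98°  ✓
antipodal pairs: 4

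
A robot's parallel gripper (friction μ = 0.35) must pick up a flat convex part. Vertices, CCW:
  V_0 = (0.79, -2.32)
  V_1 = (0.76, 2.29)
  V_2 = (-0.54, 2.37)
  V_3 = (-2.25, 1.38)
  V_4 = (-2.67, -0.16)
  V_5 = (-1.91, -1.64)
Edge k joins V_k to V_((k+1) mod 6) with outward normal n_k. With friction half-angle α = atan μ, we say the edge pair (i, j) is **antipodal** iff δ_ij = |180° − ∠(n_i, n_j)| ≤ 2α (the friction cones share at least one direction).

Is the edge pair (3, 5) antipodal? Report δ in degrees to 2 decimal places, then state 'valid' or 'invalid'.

α = atan 0.35 = 19.29°;  2α = 38.58°
edge 3: e_3 = (-0.42, -1.54);  n_3 = (-0.9648, +0.2631)
edge 5: e_5 = (+2.70, -0.68);  n_5 = (-0.2442, -0.9697)
∠(n_3, n_5) = 91.12°
δ = |180° − 91.12°| = 88.88°
88.88° > 2α = 38.58°  →  invalid

δ = 88.88°, invalid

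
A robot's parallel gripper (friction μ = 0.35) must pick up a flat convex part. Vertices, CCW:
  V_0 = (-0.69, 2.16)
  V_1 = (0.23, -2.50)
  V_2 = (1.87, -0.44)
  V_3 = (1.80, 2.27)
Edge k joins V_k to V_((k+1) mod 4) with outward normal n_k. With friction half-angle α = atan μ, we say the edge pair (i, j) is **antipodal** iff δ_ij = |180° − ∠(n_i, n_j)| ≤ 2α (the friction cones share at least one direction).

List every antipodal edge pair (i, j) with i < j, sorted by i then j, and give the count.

α = atan 0.35 = 19.29°;  2α = 38.58°
n_0 = (-0.9811, -0.1937)
n_1 = (+0.7823, -0.6228)
n_2 = (+0.9997, +0.0258)
n_3 = (-0.0441, +0.9990)
  (0,1): δ = 49.69°  ·
  (0,2): δ = 9.69°  ✓
  (0,3): δ = 81.36°  ·
  (1,2): δ = 140.00°  ·
  (1,3): δ = 48.95°  ·
  (2,3): δ = 88.95°  ·
antipodal pairs: 1

count = 1; pairs: (0,2)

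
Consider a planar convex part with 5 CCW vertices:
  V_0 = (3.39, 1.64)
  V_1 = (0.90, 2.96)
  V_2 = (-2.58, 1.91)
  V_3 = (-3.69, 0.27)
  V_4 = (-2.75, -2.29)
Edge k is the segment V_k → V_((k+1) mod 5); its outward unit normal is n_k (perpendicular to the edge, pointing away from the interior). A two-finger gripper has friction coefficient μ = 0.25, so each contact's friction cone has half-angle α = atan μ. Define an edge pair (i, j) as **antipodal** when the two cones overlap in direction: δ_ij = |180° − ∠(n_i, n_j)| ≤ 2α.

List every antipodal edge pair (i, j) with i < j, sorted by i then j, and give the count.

α = atan 0.25 = 14.04°;  2α = 28.07°
n_0 = (+0.4684, +0.8835)
n_1 = (-0.2889, +0.9574)
n_2 = (-0.8281, +0.5605)
n_3 = (-0.9387, -0.3447)
n_4 = (+0.5391, -0.8422)
  (0,1): δ = 135.28°  ·
  (0,2): δ = 96.16°  ·
  (0,3): δ = 41.91°  ·
  (0,4): δ = 60.55°  ·
  (1,2): δ = 140.88°  ·
  (1,3): δ = 86.63°  ·
  (1,4): δ = 15.83°  ✓
  (2,3): δ = 125.75°  ·
  (2,4): δ = 23.29°  ✓
  (3,4): δ = 77.54°  ·
antipodal pairs: 2

count = 2; pairs: (1,4), (2,4)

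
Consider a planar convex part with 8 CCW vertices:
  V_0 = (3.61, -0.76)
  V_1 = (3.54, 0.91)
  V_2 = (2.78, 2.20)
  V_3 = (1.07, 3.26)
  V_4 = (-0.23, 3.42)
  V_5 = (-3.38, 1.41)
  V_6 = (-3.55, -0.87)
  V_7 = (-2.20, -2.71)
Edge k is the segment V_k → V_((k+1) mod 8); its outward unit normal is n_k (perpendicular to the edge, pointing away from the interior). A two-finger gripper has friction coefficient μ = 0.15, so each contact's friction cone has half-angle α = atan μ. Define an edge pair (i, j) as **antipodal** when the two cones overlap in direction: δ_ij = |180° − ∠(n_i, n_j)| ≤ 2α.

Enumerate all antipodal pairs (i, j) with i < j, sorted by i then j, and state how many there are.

α = atan 0.15 = 8.53°;  2α = 17.06°
n_0 = (+0.9991, +0.0419)
n_1 = (+0.8616, +0.5076)
n_2 = (+0.5269, +0.8499)
n_3 = (+0.1222, +0.9925)
n_4 = (-0.5379, +0.8430)
n_5 = (-0.9972, +0.0744)
n_6 = (-0.8063, -0.5916)
n_7 = (+0.3182, -0.9480)
  (0,1): δ = 151.90°  ·
  (0,2): δ = 124.19°  ·
  (0,3): δ = 99.42°  ·
  (0,4): δ = 59.86°  ·
  (0,5): δ = 6.66°  ✓
  (0,6): δ = 33.87°  ·
  (0,7): δ = 106.15°  ·
  (1,2): δ = 152.30°  ·
  (1,3): δ = 127.52°  ·
  (1,4): δ = 87.96°  ·
  (1,5): δ = 34.77°  ·
  (1,6): δ = 5.76°  ✓
  (1,7): δ = 78.05°  ·
  (2,3): δ = 155.22°  ·
  (2,4): δ = 115.66°  ·
  (2,5): δ = 62.47°  ·
  (2,6): δ = 21.94°  ·
  (2,7): δ = 50.35°  ·
  (3,4): δ = 140.44°  ·
  (3,5): δ = 87.25°  ·
  (3,6): δ = 46.72°  ·
  (3,7): δ = 25.57°  ·
  (4,5): δ = 126.81°  ·
  (4,6): δ = 86.27°  ·
  (4,7): δ = 13.99°  ✓
  (5,6): δ = 139.47°  ·
  (5,7): δ = 67.18°  ·
  (6,7): δ = 107.71°  ·
antipodal pairs: 3

count = 3; pairs: (0,5), (1,6), (4,7)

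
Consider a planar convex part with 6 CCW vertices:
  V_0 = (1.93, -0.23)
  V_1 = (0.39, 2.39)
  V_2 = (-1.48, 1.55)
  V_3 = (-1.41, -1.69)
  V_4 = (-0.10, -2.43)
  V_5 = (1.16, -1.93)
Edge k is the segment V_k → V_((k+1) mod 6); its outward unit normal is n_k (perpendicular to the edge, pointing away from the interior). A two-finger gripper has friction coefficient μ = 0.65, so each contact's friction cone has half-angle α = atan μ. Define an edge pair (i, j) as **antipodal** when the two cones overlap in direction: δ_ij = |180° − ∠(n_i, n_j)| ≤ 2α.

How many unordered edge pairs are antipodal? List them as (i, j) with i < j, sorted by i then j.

count = 6; pairs: (0,2), (0,3), (1,3), (1,4), (1,5), (2,5)

α = atan 0.65 = 33.02°;  2α = 66.05°
n_0 = (+0.8621, +0.5067)
n_1 = (-0.4098, +0.9122)
n_2 = (-0.9998, -0.0216)
n_3 = (-0.4918, -0.8707)
n_4 = (+0.3688, -0.9295)
n_5 = (+0.9109, -0.4126)
  (0,1): δ = 96.26°  ·
  (0,2): δ = 29.21°  ✓
  (0,3): δ = 30.09°  ✓
  (0,4): δ = 81.20°  ·
  (0,5): δ = 125.19°  ·
  (1,2): δ = 112.95°  ·
  (1,3): δ = 53.65°  ✓
  (1,4): δ = 2.55°  ✓
  (1,5): δ = 41.44°  ✓
  (2,3): δ = 120.70°  ·
  (2,4): δ = 69.59°  ·
  (2,5): δ = 25.61°  ✓
  (3,4): δ = 128.89°  ·
  (3,5): δ = 84.91°  ·
  (4,5): δ = 136.01°  ·
antipodal pairs: 6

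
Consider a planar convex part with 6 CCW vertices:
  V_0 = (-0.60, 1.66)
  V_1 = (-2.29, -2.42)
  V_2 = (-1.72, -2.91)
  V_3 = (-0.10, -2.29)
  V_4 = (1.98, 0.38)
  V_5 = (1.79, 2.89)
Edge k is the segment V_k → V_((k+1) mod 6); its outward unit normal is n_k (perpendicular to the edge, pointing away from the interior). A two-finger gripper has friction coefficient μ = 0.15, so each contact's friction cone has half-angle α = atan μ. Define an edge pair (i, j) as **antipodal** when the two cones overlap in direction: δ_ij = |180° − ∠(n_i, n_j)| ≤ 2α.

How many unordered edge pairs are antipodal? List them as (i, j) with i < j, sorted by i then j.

count = 2; pairs: (0,3), (2,5)

α = atan 0.15 = 8.53°;  2α = 17.06°
n_0 = (-0.9239, +0.3827)
n_1 = (-0.6519, -0.7583)
n_2 = (+0.3574, -0.9339)
n_3 = (+0.7889, -0.6146)
n_4 = (+0.9971, +0.0755)
n_5 = (-0.4576, +0.8892)
  (0,1): δ = 108.18°  ·
  (0,2): δ = 46.56°  ·
  (0,3): δ = 15.42°  ✓
  (0,4): δ = 26.83°  ·
  (0,5): δ = 139.73°  ·
  (1,2): δ = 118.37°  ·
  (1,3): δ = 87.24°  ·
  (1,4): δ = 44.99°  ·
  (1,5): δ = 67.92°  ·
  (2,3): δ = 148.86°  ·
  (2,4): δ = 106.61°  ·
  (2,5): δ = 6.29°  ✓
  (3,4): δ = 137.75°  ·
  (3,5): δ = 24.85°  ·
  (4,5): δ = 67.10°  ·
antipodal pairs: 2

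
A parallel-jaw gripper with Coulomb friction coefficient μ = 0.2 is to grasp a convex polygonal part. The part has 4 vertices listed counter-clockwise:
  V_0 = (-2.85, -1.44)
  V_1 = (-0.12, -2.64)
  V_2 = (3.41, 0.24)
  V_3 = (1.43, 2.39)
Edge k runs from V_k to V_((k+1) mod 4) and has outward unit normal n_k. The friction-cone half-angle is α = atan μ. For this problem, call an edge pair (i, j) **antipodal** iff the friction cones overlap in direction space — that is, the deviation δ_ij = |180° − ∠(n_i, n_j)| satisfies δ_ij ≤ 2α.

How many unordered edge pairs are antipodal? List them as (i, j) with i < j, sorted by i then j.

count = 1; pairs: (1,3)

α = atan 0.2 = 11.31°;  2α = 22.62°
n_0 = (-0.4024, -0.9155)
n_1 = (+0.6322, -0.7748)
n_2 = (+0.7356, +0.6774)
n_3 = (-0.6668, +0.7452)
  (0,1): δ = 117.06°  ·
  (0,2): δ = 23.63°  ·
  (0,3): δ = 65.55°  ·
  (1,2): δ = 86.57°  ·
  (1,3): δ = 2.61°  ✓
  (2,3): δ = 90.82°  ·
antipodal pairs: 1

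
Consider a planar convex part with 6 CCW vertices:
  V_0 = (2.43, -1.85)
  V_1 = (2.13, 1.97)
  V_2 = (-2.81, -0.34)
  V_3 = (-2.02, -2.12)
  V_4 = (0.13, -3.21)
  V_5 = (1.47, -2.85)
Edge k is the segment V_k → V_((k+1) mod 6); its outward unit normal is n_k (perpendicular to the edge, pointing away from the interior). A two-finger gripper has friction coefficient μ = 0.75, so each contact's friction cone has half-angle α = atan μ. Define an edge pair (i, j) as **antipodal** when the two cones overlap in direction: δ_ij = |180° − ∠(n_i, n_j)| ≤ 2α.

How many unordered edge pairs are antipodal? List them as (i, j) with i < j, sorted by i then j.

α = atan 0.75 = 36.87°;  2α = 73.74°
n_0 = (+0.9969, +0.0783)
n_1 = (-0.4236, +0.9059)
n_2 = (-0.9140, -0.4057)
n_3 = (-0.4522, -0.8919)
n_4 = (+0.2595, -0.9658)
n_5 = (+0.7214, -0.6925)
  (0,1): δ = 69.43°  ✓
  (0,2): δ = 19.44°  ✓
  (0,3): δ = 58.63°  ✓
  (0,4): δ = 100.55°  ·
  (0,5): δ = 131.68°  ·
  (1,2): δ = 91.13°  ·
  (1,3): δ = 51.95°  ✓
  (1,4): δ = 10.02°  ✓
  (1,5): δ = 21.11°  ✓
  (2,3): δ = 140.82°  ·
  (2,4): δ = 98.89°  ·
  (2,5): δ = 67.76°  ✓
  (3,4): δ = 138.08°  ·
  (3,5): δ = 106.95°  ·
  (4,5): δ = 148.87°  ·
antipodal pairs: 7

count = 7; pairs: (0,1), (0,2), (0,3), (1,3), (1,4), (1,5), (2,5)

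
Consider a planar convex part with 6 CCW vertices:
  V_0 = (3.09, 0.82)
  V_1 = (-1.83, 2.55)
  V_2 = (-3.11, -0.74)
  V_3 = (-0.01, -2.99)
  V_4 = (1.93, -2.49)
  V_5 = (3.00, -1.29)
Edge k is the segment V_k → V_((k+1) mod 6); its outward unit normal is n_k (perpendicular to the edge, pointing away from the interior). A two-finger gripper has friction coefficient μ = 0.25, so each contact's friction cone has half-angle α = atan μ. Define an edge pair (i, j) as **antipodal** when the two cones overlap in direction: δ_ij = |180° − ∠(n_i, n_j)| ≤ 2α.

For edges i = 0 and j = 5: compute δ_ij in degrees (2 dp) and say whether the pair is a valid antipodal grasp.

δ = 106.93°, invalid

α = atan 0.25 = 14.04°;  2α = 28.07°
edge 0: e_0 = (-4.92, +1.73);  n_0 = (+0.3317, +0.9434)
edge 5: e_5 = (+0.09, +2.11);  n_5 = (+0.9991, -0.0426)
∠(n_0, n_5) = 73.07°
δ = |180° − 73.07°| = 106.93°
106.93° > 2α = 28.07°  →  invalid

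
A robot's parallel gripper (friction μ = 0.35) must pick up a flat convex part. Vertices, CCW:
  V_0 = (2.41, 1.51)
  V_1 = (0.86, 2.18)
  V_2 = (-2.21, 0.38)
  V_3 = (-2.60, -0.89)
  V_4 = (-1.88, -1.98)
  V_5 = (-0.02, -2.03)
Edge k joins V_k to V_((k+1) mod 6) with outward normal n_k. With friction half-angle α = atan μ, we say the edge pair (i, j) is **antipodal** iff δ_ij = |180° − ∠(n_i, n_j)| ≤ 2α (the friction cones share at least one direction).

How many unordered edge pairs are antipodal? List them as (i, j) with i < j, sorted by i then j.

count = 5; pairs: (0,3), (0,4), (1,4), (1,5), (2,5)

α = atan 0.35 = 19.29°;  2α = 38.58°
n_0 = (+0.3968, +0.9179)
n_1 = (-0.5058, +0.8627)
n_2 = (-0.9559, +0.2936)
n_3 = (-0.8344, -0.5512)
n_4 = (-0.0269, -0.9996)
n_5 = (+0.8244, -0.5659)
  (0,1): δ = 126.24°  ·
  (0,2): δ = 83.69°  ·
  (0,3): δ = 33.18°  ✓
  (0,4): δ = 21.84°  ✓
  (0,5): δ = 78.91°  ·
  (1,2): δ = 137.45°  ·
  (1,3): δ = 86.94°  ·
  (1,4): δ = 31.92°  ✓
  (1,5): δ = 25.15°  ✓
  (2,3): δ = 129.48°  ·
  (2,4): δ = 74.47°  ·
  (2,5): δ = 17.40°  ✓
  (3,4): δ = 124.99°  ·
  (3,5): δ = 67.91°  ·
  (4,5): δ = 122.93°  ·
antipodal pairs: 5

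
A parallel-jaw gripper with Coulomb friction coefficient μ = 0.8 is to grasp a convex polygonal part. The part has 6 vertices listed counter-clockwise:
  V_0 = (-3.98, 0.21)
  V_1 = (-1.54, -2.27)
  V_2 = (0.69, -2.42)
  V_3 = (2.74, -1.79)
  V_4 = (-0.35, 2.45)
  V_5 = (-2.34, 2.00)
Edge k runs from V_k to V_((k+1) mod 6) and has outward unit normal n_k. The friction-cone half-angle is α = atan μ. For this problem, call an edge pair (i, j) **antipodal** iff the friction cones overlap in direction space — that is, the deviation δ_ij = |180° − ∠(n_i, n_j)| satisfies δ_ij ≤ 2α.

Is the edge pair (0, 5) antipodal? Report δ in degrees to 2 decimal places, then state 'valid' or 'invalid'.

α = atan 0.8 = 38.66°;  2α = 77.32°
edge 0: e_0 = (+2.44, -2.48);  n_0 = (-0.7128, -0.7013)
edge 5: e_5 = (-1.64, -1.79);  n_5 = (-0.7373, +0.6755)
∠(n_0, n_5) = 87.03°
δ = |180° − 87.03°| = 92.97°
92.97° > 2α = 77.32°  →  invalid

δ = 92.97°, invalid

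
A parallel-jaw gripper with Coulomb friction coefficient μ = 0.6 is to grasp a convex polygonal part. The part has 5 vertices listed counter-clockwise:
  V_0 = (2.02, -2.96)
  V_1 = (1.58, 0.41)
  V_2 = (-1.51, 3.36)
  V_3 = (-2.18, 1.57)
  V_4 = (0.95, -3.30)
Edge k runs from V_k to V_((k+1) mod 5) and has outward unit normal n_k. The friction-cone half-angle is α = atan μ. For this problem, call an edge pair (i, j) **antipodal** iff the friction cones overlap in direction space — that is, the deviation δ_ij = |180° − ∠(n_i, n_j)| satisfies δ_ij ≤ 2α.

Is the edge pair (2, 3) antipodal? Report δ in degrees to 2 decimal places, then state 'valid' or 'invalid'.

δ = 126.75°, invalid

α = atan 0.6 = 30.96°;  2α = 61.93°
edge 2: e_2 = (-0.67, -1.79);  n_2 = (-0.9365, +0.3505)
edge 3: e_3 = (+3.13, -4.87);  n_3 = (-0.8412, -0.5407)
∠(n_2, n_3) = 53.25°
δ = |180° − 53.25°| = 126.75°
126.75° > 2α = 61.93°  →  invalid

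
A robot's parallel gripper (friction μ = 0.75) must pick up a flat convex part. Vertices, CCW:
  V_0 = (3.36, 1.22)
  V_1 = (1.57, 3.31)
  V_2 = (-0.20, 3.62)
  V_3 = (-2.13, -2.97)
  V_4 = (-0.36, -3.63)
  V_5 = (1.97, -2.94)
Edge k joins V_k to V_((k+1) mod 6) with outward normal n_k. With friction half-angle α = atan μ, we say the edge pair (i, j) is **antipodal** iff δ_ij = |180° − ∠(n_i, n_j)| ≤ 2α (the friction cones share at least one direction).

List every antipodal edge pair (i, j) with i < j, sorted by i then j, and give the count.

count = 7; pairs: (0,2), (0,3), (0,4), (1,3), (1,4), (2,4), (2,5)

α = atan 0.75 = 36.87°;  2α = 73.74°
n_0 = (+0.7595, +0.6505)
n_1 = (+0.1725, +0.9850)
n_2 = (-0.9597, +0.2811)
n_3 = (-0.3494, -0.9370)
n_4 = (+0.2839, -0.9588)
n_5 = (+0.9485, -0.3169)
  (0,1): δ = 140.51°  ·
  (0,2): δ = 56.90°  ✓
  (0,3): δ = 28.97°  ✓
  (0,4): δ = 65.92°  ✓
  (0,5): δ = 120.95°  ·
  (1,2): δ = 96.39°  ·
  (1,3): δ = 10.52°  ✓
  (1,4): δ = 26.43°  ✓
  (1,5): δ = 81.46°  ·
  (2,3): δ = 94.13°  ·
  (2,4): δ = 57.18°  ✓
  (2,5): δ = 2.15°  ✓
  (3,4): δ = 143.05°  ·
  (3,5): δ = 88.03°  ·
  (4,5): δ = 124.97°  ·
antipodal pairs: 7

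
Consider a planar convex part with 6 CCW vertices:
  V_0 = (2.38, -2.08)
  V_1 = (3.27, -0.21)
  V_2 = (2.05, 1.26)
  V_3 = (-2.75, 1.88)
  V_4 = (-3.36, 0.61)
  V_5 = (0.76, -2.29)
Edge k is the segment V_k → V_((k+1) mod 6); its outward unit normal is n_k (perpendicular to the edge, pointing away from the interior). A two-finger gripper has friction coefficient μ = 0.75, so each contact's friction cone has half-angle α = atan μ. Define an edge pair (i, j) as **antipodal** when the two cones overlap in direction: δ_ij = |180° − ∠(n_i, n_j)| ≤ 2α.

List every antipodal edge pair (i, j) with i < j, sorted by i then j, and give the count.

α = atan 0.75 = 36.87°;  2α = 73.74°
n_0 = (+0.9029, -0.4297)
n_1 = (+0.7695, +0.6386)
n_2 = (+0.1281, +0.9918)
n_3 = (-0.9014, +0.4330)
n_4 = (-0.5756, -0.8177)
n_5 = (+0.1286, -0.9917)
  (0,1): δ = 114.86°  ·
  (0,2): δ = 71.91°  ✓
  (0,3): δ = 0.20°  ✓
  (0,4): δ = 80.31°  ·
  (0,5): δ = 122.84°  ·
  (1,2): δ = 137.05°  ·
  (1,3): δ = 65.35°  ✓
  (1,4): δ = 15.17°  ✓
  (1,5): δ = 57.70°  ✓
  (2,3): δ = 108.30°  ·
  (2,4): δ = 27.78°  ✓
  (2,5): δ = 14.75°  ✓
  (3,4): δ = 99.49°  ·
  (3,5): δ = 56.96°  ✓
  (4,5): δ = 137.47°  ·
antipodal pairs: 8

count = 8; pairs: (0,2), (0,3), (1,3), (1,4), (1,5), (2,4), (2,5), (3,5)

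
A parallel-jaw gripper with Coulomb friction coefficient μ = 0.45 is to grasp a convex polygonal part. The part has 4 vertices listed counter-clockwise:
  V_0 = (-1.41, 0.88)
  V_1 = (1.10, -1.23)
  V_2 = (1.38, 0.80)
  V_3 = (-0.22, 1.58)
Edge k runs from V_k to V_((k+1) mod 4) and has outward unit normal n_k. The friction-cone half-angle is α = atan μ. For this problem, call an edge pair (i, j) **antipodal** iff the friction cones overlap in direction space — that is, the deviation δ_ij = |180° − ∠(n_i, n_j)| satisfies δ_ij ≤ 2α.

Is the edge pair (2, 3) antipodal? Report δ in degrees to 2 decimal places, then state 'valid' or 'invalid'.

α = atan 0.45 = 24.23°;  2α = 48.46°
edge 2: e_2 = (-1.60, +0.78);  n_2 = (+0.4382, +0.8989)
edge 3: e_3 = (-1.19, -0.70);  n_3 = (-0.5070, +0.8619)
∠(n_2, n_3) = 56.45°
δ = |180° − 56.45°| = 123.55°
123.55° > 2α = 48.46°  →  invalid

δ = 123.55°, invalid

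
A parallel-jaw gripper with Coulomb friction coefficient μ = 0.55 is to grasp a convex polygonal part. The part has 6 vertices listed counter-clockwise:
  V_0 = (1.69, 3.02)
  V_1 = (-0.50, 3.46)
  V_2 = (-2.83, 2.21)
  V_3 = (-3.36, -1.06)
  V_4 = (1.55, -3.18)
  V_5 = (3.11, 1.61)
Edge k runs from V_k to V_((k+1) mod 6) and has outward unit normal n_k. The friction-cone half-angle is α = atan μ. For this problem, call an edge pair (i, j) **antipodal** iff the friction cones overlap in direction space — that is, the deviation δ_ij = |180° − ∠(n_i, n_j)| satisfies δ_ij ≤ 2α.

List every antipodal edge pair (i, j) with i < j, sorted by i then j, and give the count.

α = atan 0.55 = 28.81°;  2α = 57.62°
n_0 = (+0.1970, +0.9804)
n_1 = (-0.4727, +0.8812)
n_2 = (-0.9871, +0.1600)
n_3 = (-0.3964, -0.9181)
n_4 = (+0.9508, -0.3097)
n_5 = (+0.7046, +0.7096)
  (0,1): δ = 140.43°  ·
  (0,2): δ = 87.85°  ·
  (0,3): δ = 11.99°  ✓
  (0,4): δ = 83.32°  ·
  (0,5): δ = 146.56°  ·
  (1,2): δ = 127.42°  ·
  (1,3): δ = 51.57°  ✓
  (1,4): δ = 43.75°  ✓
  (1,5): δ = 106.99°  ·
  (2,3): δ = 104.15°  ·
  (2,4): δ = 8.83°  ✓
  (2,5): δ = 54.41°  ✓
  (3,4): δ = 84.69°  ·
  (3,5): δ = 21.44°  ✓
  (4,5): δ = 116.76°  ·
antipodal pairs: 6

count = 6; pairs: (0,3), (1,3), (1,4), (2,4), (2,5), (3,5)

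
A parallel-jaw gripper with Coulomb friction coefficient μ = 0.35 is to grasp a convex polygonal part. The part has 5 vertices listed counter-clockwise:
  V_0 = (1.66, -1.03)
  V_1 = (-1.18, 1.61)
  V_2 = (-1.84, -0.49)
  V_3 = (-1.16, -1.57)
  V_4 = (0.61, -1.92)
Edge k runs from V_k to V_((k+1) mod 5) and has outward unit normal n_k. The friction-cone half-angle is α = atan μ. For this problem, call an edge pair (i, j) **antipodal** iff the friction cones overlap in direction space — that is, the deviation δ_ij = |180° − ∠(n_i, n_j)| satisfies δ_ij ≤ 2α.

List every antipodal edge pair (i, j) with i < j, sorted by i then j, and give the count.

α = atan 0.35 = 19.29°;  2α = 38.58°
n_0 = (+0.6808, +0.7324)
n_1 = (-0.9540, +0.2998)
n_2 = (-0.8462, -0.5328)
n_3 = (-0.1940, -0.9810)
n_4 = (+0.6466, -0.7628)
  (0,1): δ = 64.54°  ·
  (0,2): δ = 14.89°  ✓
  (0,3): δ = 31.72°  ✓
  (0,4): δ = 83.20°  ·
  (1,2): δ = 130.36°  ·
  (1,3): δ = 83.74°  ·
  (1,4): δ = 32.27°  ✓
  (2,3): δ = 133.38°  ·
  (2,4): δ = 81.91°  ·
  (3,4): δ = 128.53°  ·
antipodal pairs: 3

count = 3; pairs: (0,2), (0,3), (1,4)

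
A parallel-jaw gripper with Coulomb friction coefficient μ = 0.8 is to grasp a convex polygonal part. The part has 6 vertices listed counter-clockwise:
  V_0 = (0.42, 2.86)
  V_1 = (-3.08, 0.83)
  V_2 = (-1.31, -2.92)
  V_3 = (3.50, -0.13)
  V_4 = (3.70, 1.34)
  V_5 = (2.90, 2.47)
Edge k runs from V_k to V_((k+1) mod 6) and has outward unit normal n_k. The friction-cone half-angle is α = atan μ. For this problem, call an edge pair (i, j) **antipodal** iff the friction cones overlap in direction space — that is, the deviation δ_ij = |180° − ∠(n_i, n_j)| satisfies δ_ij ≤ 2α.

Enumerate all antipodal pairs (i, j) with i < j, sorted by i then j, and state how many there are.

count = 6; pairs: (0,2), (0,3), (1,3), (1,4), (1,5), (2,5)

α = atan 0.8 = 38.66°;  2α = 77.32°
n_0 = (-0.5017, +0.8650)
n_1 = (-0.9043, -0.4268)
n_2 = (+0.5017, -0.8650)
n_3 = (+0.9909, -0.1348)
n_4 = (+0.8162, +0.5778)
n_5 = (+0.1553, +0.9879)
  (0,1): δ = 94.85°  ·
  (0,2): δ = 0.00°  ✓
  (0,3): δ = 52.14°  ✓
  (0,4): δ = 95.18°  ·
  (0,5): δ = 140.95°  ·
  (1,2): δ = 85.15°  ·
  (1,3): δ = 33.02°  ✓
  (1,4): δ = 10.03°  ✓
  (1,5): δ = 55.80°  ✓
  (2,3): δ = 127.86°  ·
  (2,4): δ = 84.82°  ·
  (2,5): δ = 39.05°  ✓
  (3,4): δ = 136.96°  ·
  (3,5): δ = 91.19°  ·
  (4,5): δ = 134.23°  ·
antipodal pairs: 6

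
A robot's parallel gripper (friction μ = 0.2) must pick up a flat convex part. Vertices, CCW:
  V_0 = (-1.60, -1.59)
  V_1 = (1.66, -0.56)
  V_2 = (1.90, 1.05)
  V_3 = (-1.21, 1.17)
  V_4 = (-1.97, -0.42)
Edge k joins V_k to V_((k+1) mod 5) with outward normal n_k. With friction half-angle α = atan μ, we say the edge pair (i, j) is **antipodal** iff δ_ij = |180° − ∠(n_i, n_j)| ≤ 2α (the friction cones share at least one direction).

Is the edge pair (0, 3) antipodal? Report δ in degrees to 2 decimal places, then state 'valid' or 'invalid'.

α = atan 0.2 = 11.31°;  2α = 22.62°
edge 0: e_0 = (+3.26, +1.03);  n_0 = (+0.3013, -0.9535)
edge 3: e_3 = (-0.76, -1.59);  n_3 = (-0.9022, +0.4313)
∠(n_0, n_3) = 133.08°
δ = |180° − 133.08°| = 46.92°
46.92° > 2α = 22.62°  →  invalid

δ = 46.92°, invalid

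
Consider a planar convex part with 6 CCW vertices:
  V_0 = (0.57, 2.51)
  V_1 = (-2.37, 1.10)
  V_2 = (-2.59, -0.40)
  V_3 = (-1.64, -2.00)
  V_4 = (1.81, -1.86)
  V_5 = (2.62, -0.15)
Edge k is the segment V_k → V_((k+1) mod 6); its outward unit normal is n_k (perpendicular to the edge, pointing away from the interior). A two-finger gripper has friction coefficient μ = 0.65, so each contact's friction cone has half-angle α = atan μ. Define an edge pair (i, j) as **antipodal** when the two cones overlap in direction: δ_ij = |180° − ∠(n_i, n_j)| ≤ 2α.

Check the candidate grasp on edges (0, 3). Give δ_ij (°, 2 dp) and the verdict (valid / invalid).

δ = 23.30°, valid

α = atan 0.65 = 33.02°;  2α = 66.05°
edge 0: e_0 = (-2.94, -1.41);  n_0 = (-0.4324, +0.9017)
edge 3: e_3 = (+3.45, +0.14);  n_3 = (+0.0405, -0.9992)
∠(n_0, n_3) = 156.70°
δ = |180° − 156.70°| = 23.30°
23.30° ≤ 2α = 66.05°  →  valid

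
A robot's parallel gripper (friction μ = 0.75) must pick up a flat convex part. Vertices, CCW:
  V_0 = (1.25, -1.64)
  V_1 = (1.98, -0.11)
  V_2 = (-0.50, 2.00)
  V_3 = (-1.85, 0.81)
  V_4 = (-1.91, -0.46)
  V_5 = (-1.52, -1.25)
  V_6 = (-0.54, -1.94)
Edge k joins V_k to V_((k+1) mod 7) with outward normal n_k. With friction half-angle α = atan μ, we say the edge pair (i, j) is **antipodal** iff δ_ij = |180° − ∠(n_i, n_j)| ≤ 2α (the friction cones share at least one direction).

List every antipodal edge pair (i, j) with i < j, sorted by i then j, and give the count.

α = atan 0.75 = 36.87°;  2α = 73.74°
n_0 = (+0.9025, -0.4306)
n_1 = (+0.6480, +0.7616)
n_2 = (-0.6613, +0.7502)
n_3 = (-0.9989, +0.0472)
n_4 = (-0.8967, -0.4427)
n_5 = (-0.5757, -0.8177)
n_6 = (+0.1653, -0.9862)
  (0,1): δ = 104.88°  ·
  (0,2): δ = 23.10°  ✓
  (0,3): δ = 22.80°  ✓
  (0,4): δ = 51.78°  ✓
  (0,5): δ = 80.36°  ·
  (0,6): δ = 125.02°  ·
  (1,2): δ = 98.21°  ·
  (1,3): δ = 52.31°  ✓
  (1,4): δ = 23.33°  ✓
  (1,5): δ = 5.24°  ✓
  (1,6): δ = 49.91°  ✓
  (2,3): δ = 134.10°  ·
  (2,4): δ = 105.12°  ·
  (2,5): δ = 76.54°  ·
  (2,6): δ = 31.88°  ✓
  (3,4): δ = 151.02°  ·
  (3,5): δ = 122.44°  ·
  (3,6): δ = 77.78°  ·
  (4,5): δ = 151.42°  ·
  (4,6): δ = 106.76°  ·
  (5,6): δ = 135.34°  ·
antipodal pairs: 8

count = 8; pairs: (0,2), (0,3), (0,4), (1,3), (1,4), (1,5), (1,6), (2,6)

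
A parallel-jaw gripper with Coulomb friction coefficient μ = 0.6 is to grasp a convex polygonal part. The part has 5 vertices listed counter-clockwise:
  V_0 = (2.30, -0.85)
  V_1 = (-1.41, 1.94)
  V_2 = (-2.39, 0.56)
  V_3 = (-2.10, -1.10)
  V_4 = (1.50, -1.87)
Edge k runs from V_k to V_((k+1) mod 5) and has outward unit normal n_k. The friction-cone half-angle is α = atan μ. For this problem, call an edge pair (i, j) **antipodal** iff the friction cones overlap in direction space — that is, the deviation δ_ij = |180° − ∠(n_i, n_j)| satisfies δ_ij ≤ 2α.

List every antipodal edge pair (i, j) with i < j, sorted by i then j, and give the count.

α = atan 0.6 = 30.96°;  2α = 61.93°
n_0 = (+0.6010, +0.7992)
n_1 = (-0.8153, +0.5790)
n_2 = (-0.9851, -0.1721)
n_3 = (-0.2092, -0.9779)
n_4 = (+0.7869, -0.6171)
  (0,1): δ = 88.44°  ·
  (0,2): δ = 43.15°  ✓
  (0,3): δ = 24.87°  ✓
  (0,4): δ = 88.84°  ·
  (1,2): δ = 134.71°  ·
  (1,3): δ = 66.69°  ·
  (1,4): δ = 2.73°  ✓
  (2,3): δ = 111.98°  ·
  (2,4): δ = 48.02°  ✓
  (3,4): δ = 116.03°  ·
antipodal pairs: 4

count = 4; pairs: (0,2), (0,3), (1,4), (2,4)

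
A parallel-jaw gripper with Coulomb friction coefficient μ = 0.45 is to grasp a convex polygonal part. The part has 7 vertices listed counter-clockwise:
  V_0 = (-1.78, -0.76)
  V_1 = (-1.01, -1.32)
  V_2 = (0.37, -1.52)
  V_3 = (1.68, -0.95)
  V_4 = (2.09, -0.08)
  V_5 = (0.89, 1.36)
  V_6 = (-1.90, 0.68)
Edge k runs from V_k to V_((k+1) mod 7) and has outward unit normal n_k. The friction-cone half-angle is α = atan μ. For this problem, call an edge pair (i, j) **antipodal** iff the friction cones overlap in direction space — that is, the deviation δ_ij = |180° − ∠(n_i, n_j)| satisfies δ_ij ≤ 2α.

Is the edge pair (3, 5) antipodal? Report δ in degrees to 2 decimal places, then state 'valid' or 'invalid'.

α = atan 0.45 = 24.23°;  2α = 48.46°
edge 3: e_3 = (+0.41, +0.87);  n_3 = (+0.9046, -0.4263)
edge 5: e_5 = (-2.79, -0.68);  n_5 = (-0.2368, +0.9716)
∠(n_3, n_5) = 128.93°
δ = |180° − 128.93°| = 51.07°
51.07° > 2α = 48.46°  →  invalid

δ = 51.07°, invalid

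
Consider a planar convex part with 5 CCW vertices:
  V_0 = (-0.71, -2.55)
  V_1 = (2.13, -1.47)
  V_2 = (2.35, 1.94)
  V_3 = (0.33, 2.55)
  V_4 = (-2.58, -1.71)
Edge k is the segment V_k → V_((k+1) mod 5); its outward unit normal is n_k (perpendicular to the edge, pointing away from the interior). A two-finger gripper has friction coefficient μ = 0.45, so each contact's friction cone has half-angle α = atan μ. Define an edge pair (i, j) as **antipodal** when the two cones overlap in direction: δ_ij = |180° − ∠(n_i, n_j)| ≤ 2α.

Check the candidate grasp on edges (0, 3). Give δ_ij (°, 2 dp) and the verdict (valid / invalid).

α = atan 0.45 = 24.23°;  2α = 48.46°
edge 0: e_0 = (+2.84, +1.08);  n_0 = (+0.3554, -0.9347)
edge 3: e_3 = (-2.91, -4.26);  n_3 = (-0.8257, +0.5641)
∠(n_0, n_3) = 145.16°
δ = |180° − 145.16°| = 34.84°
34.84° ≤ 2α = 48.46°  →  valid

δ = 34.84°, valid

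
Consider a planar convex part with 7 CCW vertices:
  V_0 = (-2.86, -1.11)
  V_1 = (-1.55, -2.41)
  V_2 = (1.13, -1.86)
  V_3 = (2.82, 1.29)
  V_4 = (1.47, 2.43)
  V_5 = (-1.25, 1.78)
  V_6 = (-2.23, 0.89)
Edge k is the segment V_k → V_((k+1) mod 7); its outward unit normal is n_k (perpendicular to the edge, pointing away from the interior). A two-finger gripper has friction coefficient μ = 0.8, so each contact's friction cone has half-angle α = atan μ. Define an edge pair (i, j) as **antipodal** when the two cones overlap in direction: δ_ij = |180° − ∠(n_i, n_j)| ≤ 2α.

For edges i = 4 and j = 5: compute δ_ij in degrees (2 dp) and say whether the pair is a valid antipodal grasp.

δ = 151.20°, invalid

α = atan 0.8 = 38.66°;  2α = 77.32°
edge 4: e_4 = (-2.72, -0.65);  n_4 = (-0.2324, +0.9726)
edge 5: e_5 = (-0.98, -0.89);  n_5 = (-0.6723, +0.7403)
∠(n_4, n_5) = 28.80°
δ = |180° − 28.80°| = 151.20°
151.20° > 2α = 77.32°  →  invalid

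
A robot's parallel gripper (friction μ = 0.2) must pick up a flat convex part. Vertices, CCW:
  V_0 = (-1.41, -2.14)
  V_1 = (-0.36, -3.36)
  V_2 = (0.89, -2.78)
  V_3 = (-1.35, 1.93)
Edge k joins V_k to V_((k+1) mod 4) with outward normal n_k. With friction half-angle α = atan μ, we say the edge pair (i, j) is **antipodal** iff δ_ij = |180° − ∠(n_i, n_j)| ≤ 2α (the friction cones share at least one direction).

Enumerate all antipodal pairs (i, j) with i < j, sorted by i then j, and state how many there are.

α = atan 0.2 = 11.31°;  2α = 22.62°
n_0 = (-0.7579, -0.6523)
n_1 = (+0.4209, -0.9071)
n_2 = (+0.9031, +0.4295)
n_3 = (-0.9999, +0.0147)
  (0,1): δ = 105.83°  ·
  (0,2): δ = 15.28°  ✓
  (0,3): δ = 138.44°  ·
  (1,2): δ = 89.46°  ·
  (1,3): δ = 64.26°  ·
  (2,3): δ = 26.28°  ·
antipodal pairs: 1

count = 1; pairs: (0,2)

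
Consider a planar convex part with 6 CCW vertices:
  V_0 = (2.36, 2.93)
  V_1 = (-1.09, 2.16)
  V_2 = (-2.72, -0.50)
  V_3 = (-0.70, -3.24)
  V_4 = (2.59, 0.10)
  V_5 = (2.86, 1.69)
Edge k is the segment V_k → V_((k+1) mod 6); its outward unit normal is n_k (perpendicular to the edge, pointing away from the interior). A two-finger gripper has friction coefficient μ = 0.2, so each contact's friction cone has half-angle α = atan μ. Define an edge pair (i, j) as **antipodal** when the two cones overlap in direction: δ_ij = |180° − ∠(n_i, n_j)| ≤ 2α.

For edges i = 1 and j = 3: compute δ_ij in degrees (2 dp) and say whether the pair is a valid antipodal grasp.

δ = 13.07°, valid

α = atan 0.2 = 11.31°;  2α = 22.62°
edge 1: e_1 = (-1.63, -2.66);  n_1 = (-0.8526, +0.5225)
edge 3: e_3 = (+3.29, +3.34);  n_3 = (+0.7124, -0.7018)
∠(n_1, n_3) = 166.93°
δ = |180° − 166.93°| = 13.07°
13.07° ≤ 2α = 22.62°  →  valid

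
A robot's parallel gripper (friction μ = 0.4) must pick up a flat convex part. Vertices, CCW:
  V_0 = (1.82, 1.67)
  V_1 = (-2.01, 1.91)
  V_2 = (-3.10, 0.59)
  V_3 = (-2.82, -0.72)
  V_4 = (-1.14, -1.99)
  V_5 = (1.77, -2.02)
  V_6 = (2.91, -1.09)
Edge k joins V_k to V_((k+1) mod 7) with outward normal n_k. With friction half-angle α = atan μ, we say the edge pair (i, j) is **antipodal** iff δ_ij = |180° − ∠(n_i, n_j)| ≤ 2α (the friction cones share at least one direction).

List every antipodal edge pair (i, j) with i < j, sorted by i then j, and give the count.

count = 6; pairs: (0,3), (0,4), (0,5), (1,5), (2,6), (3,6)

α = atan 0.4 = 21.80°;  2α = 43.60°
n_0 = (+0.0625, +0.9980)
n_1 = (-0.7711, +0.6367)
n_2 = (-0.9779, -0.2090)
n_3 = (-0.6030, -0.7977)
n_4 = (-0.0103, -0.9999)
n_5 = (+0.6321, -0.7749)
n_6 = (+0.9301, +0.3673)
  (0,1): δ = 125.96°  ·
  (0,2): δ = 74.35°  ·
  (0,3): δ = 33.50°  ✓
  (0,4): δ = 2.99°  ✓
  (0,5): δ = 42.79°  ✓
  (0,6): δ = 115.14°  ·
  (1,2): δ = 128.39°  ·
  (1,3): δ = 87.54°  ·
  (1,4): δ = 51.04°  ·
  (1,5): δ = 11.24°  ✓
  (1,6): δ = 61.10°  ·
  (2,3): δ = 139.15°  ·
  (2,4): δ = 102.66°  ·
  (2,5): δ = 62.86°  ·
  (2,6): δ = 9.49°  ✓
  (3,4): δ = 143.50°  ·
  (3,5): δ = 103.71°  ·
  (3,6): δ = 31.36°  ✓
  (4,5): δ = 140.20°  ·
  (4,6): δ = 67.86°  ·
  (5,6): δ = 107.66°  ·
antipodal pairs: 6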